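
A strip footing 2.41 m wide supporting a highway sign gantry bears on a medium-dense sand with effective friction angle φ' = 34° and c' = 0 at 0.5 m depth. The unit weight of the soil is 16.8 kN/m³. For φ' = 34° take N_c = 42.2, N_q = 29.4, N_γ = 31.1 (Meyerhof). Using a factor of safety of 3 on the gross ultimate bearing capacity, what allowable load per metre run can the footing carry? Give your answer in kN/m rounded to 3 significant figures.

≈ 704 kN/m

Effective surcharge at the founding depth q = γ·D_f = 16.8 × 0.5 = 8.4 kPa.
q_ult = q·N_q + 0.5·γ·B·N_γ
     = 8.4 × 29.4 + 0.5 × 16.8 × 2.41 × 31.1
     = 246.96 + 629.59 = 876.55 kPa.
Gross allowable pressure q_all = 876.55 / 3 = 292.18 kPa.
Allowable wall load = q_all × B = 292.18 × 2.41 = 704.16 kN per metre run.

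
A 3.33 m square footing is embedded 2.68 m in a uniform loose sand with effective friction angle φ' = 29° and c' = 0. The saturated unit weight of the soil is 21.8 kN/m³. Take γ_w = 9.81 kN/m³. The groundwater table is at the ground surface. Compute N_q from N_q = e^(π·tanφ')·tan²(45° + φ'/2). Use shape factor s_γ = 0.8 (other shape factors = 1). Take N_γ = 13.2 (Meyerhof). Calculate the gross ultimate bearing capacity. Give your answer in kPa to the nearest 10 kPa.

q_ult ≈ 740 kPa

tan29° = 0.5543, so N_q = e^(π×0.5543)·tan²(59.5°) = 5.705 × 2.882 = 16.44.
γ' = 21.8 − 9.81 = 11.99 kN/m³ (submerged throughout). q = 11.99 × 2.68 = 32.133 kPa; the same γ' applies in the ½γBN_γ term.
q·N_q = 32.133 × 16.443 = 528.38 kPa
0.5·γ·B·N_γ·s_γ = 0.5 × 11.99 × 3.33 × 13.2 × 0.8 = 210.81 kPa
q_ult = 528.38 + 210.81 = 739.19 kPa.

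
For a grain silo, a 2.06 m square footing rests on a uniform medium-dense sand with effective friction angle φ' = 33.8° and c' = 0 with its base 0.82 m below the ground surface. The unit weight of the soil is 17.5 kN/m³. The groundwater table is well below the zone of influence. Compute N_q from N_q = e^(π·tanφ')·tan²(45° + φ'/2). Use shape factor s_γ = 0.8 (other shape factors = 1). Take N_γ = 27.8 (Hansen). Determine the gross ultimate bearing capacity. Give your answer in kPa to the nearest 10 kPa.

tan33.8° = 0.6694, so N_q = e^(π×0.6694)·tan²(61.9°) = 8.192 × 3.508 = 28.73.
Effective surcharge at the founding depth q = γ·D_f = 17.5 × 0.82 = 14.35 kPa.
q_ult = q·N_q + 0.5·γ·B·N_γ·s_γ
     = 14.35 × 28.732 + 0.5 × 17.5 × 2.06 × 27.8 × 0.8
     = 412.31 + 400.88 = 813.18 kPa.

q_ult ≈ 810 kPa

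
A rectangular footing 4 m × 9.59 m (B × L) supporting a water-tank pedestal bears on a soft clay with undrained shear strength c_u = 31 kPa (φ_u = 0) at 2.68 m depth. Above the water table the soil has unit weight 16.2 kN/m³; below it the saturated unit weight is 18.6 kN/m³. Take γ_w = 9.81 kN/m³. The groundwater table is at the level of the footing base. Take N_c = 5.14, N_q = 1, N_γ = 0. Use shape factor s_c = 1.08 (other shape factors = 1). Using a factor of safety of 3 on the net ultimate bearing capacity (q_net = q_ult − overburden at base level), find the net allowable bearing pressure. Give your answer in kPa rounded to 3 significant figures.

q_all(net) ≈ 57.4 kPa

q = γ·D_f = 16.2 × 2.68 = 43.416 kPa.
c·N_c·s_c = 31 × 5.14 × 1.08 = 172.09 kPa
q·N_q = 43.416 × 1 = 43.416 kPa
q_ult = 172.09 + 43.416 = 215.5 kPa.
q_net = 215.5 − 43.416 = 172.09 kPa.
q_all(net) = 172.09 / 3 = 57.362 kPa.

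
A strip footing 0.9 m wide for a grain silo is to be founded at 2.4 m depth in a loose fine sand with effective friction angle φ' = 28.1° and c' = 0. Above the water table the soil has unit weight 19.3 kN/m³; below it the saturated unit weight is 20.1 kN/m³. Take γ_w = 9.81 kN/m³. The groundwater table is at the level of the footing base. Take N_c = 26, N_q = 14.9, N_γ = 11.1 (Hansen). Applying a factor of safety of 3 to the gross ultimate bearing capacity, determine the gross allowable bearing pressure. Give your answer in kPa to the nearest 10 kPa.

q = γ·D_f = 19.3 × 2.4 = 46.32 kPa.
For the ½γBN_γ term take γ' = 20.1 − 9.81 = 10.29 kN/m³ (soil below base is submerged).
q·N_q = 46.32 × 14.9 = 690.17 kPa
0.5·γ·B·N_γ = 0.5 × 10.29 × 0.9 × 11.1 = 51.399 kPa
q_ult = 690.17 + 51.399 = 741.57 kPa.
q_all = q_ult / FS = 741.57 / 3 = 247.19 kPa.

q_all ≈ 250 kPa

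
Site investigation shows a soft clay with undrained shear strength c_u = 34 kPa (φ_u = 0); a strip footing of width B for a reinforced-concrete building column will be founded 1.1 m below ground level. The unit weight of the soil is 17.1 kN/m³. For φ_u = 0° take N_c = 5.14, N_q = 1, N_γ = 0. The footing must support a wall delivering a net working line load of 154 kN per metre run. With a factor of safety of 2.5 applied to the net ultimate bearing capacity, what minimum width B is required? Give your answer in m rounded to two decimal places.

B = 2.20 m

q = γ·D_f = 17.1 × 1.1 = 18.81 kPa.
c·N_c = 34 × 5.14 = 174.76 kPa
q·N_q = 18.81 × 1 = 18.81 kPa
q_ult = 174.76 + 18.81 = 193.57 kPa.
For φ = 0 the ½γBN_γ term vanishes, so q_ult is independent of B. q_net = 193.57 − 18.81 = 174.76 kPa; q_all(net) = 174.76/2.5 = 69.904 kPa.
Required width B = w / q_all(net) = 154 / 69.904 = 2.203 m.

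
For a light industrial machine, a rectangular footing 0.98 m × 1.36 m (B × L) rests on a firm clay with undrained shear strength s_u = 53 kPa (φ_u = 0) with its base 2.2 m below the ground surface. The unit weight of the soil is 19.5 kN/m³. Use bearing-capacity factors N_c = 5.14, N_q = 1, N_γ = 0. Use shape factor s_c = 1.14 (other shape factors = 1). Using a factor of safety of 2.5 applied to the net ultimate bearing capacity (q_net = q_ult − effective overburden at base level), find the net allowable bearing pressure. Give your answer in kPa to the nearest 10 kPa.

q_all(net) ≈ 120 kPa

q = γ·D_f = 19.5 × 2.2 = 42.9 kPa.
c·N_c·s_c = 53 × 5.14 × 1.14 = 310.56 kPa
q·N_q = 42.9 × 1 = 42.9 kPa
q_ult = 310.56 + 42.9 = 353.46 kPa.
Net ultimate: q_net = 353.46 − 42.9 = 310.56 kPa.
q_all(net) = 310.56 / 2.5 = 124.22 kPa.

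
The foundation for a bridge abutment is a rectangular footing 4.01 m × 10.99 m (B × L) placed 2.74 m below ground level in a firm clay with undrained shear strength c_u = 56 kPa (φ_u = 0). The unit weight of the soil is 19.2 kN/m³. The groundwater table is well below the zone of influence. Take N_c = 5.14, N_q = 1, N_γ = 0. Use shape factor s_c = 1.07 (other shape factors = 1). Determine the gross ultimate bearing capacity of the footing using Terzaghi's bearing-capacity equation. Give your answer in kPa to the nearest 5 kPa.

Overburden at base level: q = 19.2 × 2.74 = 52.608 kPa.
Cohesion term c·N_c·s_c = 56 × 5.14 × 1.07 = 307.99 kPa; surcharge term q·N_q = 52.608 × 1 = 52.608 kPa.
q_ult = 307.99 + 52.608 = 360.6 kPa.

q_ult ≈ 360 kPa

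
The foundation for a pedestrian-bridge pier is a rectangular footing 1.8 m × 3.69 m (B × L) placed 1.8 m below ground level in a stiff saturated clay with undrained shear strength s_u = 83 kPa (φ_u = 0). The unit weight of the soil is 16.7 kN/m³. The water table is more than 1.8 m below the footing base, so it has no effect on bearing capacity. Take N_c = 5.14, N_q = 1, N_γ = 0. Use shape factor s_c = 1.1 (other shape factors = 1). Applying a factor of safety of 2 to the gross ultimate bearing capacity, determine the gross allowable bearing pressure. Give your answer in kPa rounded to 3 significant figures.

q_all ≈ 250 kPa

Overburden at base level: q = 16.7 × 1.8 = 30.06 kPa.
Cohesion term c·N_c·s_c = 83 × 5.14 × 1.1 = 469.28 kPa; surcharge term q·N_q = 30.06 × 1 = 30.06 kPa.
q_ult = 469.28 + 30.06 = 499.34 kPa.
q_all = q_ult / FS = 499.34 / 2 = 249.67 kPa.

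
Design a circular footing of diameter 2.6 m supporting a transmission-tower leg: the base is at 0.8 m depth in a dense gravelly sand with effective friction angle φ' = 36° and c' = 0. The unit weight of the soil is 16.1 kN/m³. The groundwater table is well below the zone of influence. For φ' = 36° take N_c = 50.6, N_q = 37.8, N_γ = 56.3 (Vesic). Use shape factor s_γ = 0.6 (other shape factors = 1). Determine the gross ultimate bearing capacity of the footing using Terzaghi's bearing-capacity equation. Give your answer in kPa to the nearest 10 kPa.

q_ult ≈ 1190 kPa

q = γ·D_f = 16.1 × 0.8 = 12.88 kPa.
q·N_q = 12.88 × 37.8 = 486.86 kPa
0.5·γ·B·N_γ·s_γ = 0.5 × 16.1 × 2.6 × 56.3 × 0.6 = 707.02 kPa
q_ult = 486.86 + 707.02 = 1193.9 kPa.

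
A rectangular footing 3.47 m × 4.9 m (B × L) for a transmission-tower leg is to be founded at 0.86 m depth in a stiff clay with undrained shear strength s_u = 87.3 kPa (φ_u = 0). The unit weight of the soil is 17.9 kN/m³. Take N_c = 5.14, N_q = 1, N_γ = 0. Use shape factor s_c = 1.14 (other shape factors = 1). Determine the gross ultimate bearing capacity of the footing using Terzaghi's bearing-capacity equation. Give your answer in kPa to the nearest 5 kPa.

Overburden at base level: q = 17.9 × 0.86 = 15.394 kPa.
Cohesion term c·N_c·s_c = 87.3 × 5.14 × 1.14 = 511.54 kPa; surcharge term q·N_q = 15.394 × 1 = 15.394 kPa.
q_ult = 511.54 + 15.394 = 526.94 kPa.

q_ult ≈ 525 kPa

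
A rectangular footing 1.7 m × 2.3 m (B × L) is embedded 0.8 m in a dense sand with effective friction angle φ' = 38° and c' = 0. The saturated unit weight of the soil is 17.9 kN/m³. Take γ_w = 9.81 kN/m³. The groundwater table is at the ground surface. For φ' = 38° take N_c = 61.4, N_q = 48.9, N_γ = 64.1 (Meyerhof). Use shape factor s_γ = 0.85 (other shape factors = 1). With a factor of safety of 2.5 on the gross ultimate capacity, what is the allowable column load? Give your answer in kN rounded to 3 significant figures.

P_all ≈ 1080 kN

With the water table at the surface the whole profile is submerged: γ' = 17.9 − 9.81 = 8.09 kN/m³, so q = γ'·D_f = 6.472 kPa; the same γ' applies in the ½γBN_γ term.
q_ult = q·N_q + 0.5·γ·B·N_γ·s_γ
     = 6.472 × 48.9 + 0.5 × 8.09 × 1.7 × 64.1 × 0.85
     = 316.48 + 374.67 = 691.15 kPa.
Gross allowable pressure q_all = 691.15 / 2.5 = 276.46 kPa.
Footing area = 3.91 m², so allowable column load = 276.46 × 3.91 = 1081 kN.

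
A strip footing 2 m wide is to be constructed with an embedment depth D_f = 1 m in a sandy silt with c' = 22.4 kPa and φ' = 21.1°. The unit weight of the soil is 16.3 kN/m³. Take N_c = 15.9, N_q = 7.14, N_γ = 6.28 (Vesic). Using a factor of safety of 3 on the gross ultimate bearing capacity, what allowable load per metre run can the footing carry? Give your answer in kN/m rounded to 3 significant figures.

Effective surcharge at the founding depth q = γ·D_f = 16.3 × 1 = 16.3 kPa.
q_ult = c·N_c + q·N_q + 0.5·γ·B·N_γ
     = 22.4 × 15.9 + 16.3 × 7.14 + 0.5 × 16.3 × 2 × 6.28
     = 356.16 + 116.38 + 102.36 = 574.91 kPa.
Gross allowable pressure q_all = 574.91 / 3 = 191.64 kPa.
Allowable wall load = q_all × B = 191.64 × 2 = 383.27 kN per metre run.

≈ 383 kN/m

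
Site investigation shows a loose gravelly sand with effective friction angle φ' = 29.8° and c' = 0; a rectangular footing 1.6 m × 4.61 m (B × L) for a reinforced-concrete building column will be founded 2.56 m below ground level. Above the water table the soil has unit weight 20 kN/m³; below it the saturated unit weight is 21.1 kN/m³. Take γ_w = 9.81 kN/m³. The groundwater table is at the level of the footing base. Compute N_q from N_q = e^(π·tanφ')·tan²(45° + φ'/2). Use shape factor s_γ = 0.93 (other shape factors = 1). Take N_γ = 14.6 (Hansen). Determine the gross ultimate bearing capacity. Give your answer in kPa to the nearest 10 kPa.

tan29.8° = 0.5727, so N_q = e^(π×0.5727)·tan²(59.9°) = 6.045 × 2.976 = 17.99.
Effective surcharge at the founding depth q = γ·D_f = 20 × 2.56 = 51.2 kPa.
The water table coincides with the base, so in the self-weight term γ → γ' = 11.29 kN/m³.
q_ult = q·N_q + 0.5·γ·B·N_γ·s_γ
     = 51.2 × 17.989 + 0.5 × 11.29 × 1.6 × 14.6 × 0.93
     = 921.04 + 122.64 = 1043.7 kPa.

q_ult ≈ 1040 kPa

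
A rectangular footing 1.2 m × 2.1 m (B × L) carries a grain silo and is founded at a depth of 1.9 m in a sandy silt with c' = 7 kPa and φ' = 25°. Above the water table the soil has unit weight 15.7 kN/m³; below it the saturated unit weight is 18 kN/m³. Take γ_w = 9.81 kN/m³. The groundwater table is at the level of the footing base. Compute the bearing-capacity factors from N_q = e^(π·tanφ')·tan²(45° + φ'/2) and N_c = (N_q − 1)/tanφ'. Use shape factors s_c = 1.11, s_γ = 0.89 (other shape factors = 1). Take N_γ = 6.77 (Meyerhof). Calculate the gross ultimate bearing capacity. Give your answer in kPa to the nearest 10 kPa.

tan25° = 0.4663, so N_q = e^(π×0.4663)·tan²(57.5°) = 4.327 × 2.464 = 10.66.
N_c = (10.66 − 1)/tan25° = 20.72.
q = γ·D_f = 15.7 × 1.9 = 29.83 kPa.
For the ½γBN_γ term take γ' = 18 − 9.81 = 8.19 kN/m³ (soil below base is submerged).
c·N_c·s_c = 7 × 20.721 × 1.11 = 161 kPa
q·N_q = 29.83 × 10.662 = 318.05 kPa
0.5·γ·B·N_γ·s_γ = 0.5 × 8.19 × 1.2 × 6.77 × 0.89 = 29.608 kPa
q_ult = 161 + 318.05 + 29.608 = 508.66 kPa.

q_ult ≈ 510 kPa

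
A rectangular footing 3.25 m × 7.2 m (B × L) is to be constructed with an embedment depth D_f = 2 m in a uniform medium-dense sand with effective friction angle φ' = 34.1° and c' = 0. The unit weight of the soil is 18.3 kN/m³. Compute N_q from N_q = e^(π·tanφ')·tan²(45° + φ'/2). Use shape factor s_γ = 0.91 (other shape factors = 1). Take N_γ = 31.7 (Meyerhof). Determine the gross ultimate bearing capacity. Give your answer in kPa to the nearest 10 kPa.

q_ult ≈ 1950 kPa

tan34.1° = 0.6771, so N_q = e^(π×0.6771)·tan²(62.05°) = 8.39 × 3.552 = 29.8.
q = γ·D_f = 18.3 × 2 = 36.6 kPa.
q·N_q = 36.6 × 29.801 = 1090.7 kPa
0.5·γ·B·N_γ·s_γ = 0.5 × 18.3 × 3.25 × 31.7 × 0.91 = 857.84 kPa
q_ult = 1090.7 + 857.84 = 1948.6 kPa.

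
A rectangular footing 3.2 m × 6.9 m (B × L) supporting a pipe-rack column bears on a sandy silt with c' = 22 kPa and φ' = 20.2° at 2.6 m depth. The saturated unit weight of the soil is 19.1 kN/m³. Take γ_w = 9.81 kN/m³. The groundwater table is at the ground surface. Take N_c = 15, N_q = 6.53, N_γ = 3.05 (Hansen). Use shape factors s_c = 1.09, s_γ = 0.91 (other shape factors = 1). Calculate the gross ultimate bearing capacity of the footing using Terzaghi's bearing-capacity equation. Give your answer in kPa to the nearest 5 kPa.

q_ult ≈ 560 kPa

Water table at ground surface, so effective unit weight γ' = 19.1 − 9.81 = 9.29 kN/m³ is used throughout; overburden q = 9.29 × 2.6 = 24.154 kPa; the same γ' applies in the ½γBN_γ term.
Cohesion term c·N_c·s_c = 22 × 15 × 1.09 = 359.7 kPa; surcharge term q·N_q = 24.154 × 6.53 = 157.73 kPa; self-weight term 0.5·γ·B·N_γ·s_γ = 0.5 × 9.29 × 3.2 × 3.05 × 0.91 = 41.255 kPa.
q_ult = 359.7 + 157.73 + 41.255 = 558.68 kPa.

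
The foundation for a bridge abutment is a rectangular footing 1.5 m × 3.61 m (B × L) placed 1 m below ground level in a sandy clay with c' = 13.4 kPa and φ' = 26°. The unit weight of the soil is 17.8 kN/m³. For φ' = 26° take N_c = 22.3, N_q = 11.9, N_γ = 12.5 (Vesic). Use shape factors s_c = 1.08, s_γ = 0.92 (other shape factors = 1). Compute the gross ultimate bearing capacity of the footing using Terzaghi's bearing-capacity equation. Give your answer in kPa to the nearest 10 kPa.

q_ult ≈ 690 kPa

Effective surcharge at the founding depth q = γ·D_f = 17.8 × 1 = 17.8 kPa.
q_ult = c·N_c·s_c + q·N_q + 0.5·γ·B·N_γ·s_γ
     = 13.4 × 22.3 × 1.08 + 17.8 × 11.9 + 0.5 × 17.8 × 1.5 × 12.5 × 0.92
     = 322.73 + 211.82 + 153.53 = 688.07 kPa.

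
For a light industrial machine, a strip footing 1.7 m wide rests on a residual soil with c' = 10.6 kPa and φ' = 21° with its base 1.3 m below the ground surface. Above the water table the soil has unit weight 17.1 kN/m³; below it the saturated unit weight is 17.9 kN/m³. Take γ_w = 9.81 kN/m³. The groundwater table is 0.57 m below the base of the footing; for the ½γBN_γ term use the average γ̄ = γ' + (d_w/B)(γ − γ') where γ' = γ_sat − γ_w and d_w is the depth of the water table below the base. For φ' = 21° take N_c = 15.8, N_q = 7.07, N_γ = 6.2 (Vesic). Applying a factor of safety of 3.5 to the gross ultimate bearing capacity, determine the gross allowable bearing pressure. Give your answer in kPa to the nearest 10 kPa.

Overburden at base level: q = 17.1 × 1.3 = 22.23 kPa.
The water table is 0.57 m below the base (< B = 1.7 m), so the ½γBN_γ term uses γ̄ = γ' + (d_w/B)(γ − γ') = 8.09 + (0.57/1.7)(17.1 − 8.09) = 11.111 kN/m³.
Cohesion term c·N_c = 10.6 × 15.8 = 167.48 kPa; surcharge term q·N_q = 22.23 × 7.07 = 157.17 kPa; self-weight term 0.5·γ·B·N_γ = 0.5 × 11.111 × 1.7 × 6.2 = 58.555 kPa.
q_ult = 167.48 + 157.17 + 58.555 = 383.2 kPa.
q_all = q_ult / FS = 383.2 / 3.5 = 109.49 kPa.

q_all ≈ 110 kPa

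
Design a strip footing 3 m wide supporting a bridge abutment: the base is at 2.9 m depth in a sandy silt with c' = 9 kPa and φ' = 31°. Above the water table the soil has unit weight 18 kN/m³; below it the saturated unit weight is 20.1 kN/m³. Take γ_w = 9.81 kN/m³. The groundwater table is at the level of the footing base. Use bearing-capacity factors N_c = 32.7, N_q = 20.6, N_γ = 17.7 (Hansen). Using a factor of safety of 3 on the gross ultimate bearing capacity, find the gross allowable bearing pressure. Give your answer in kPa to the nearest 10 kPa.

Overburden at base level: q = 18 × 2.9 = 52.2 kPa.
Below the base the soil is submerged, so the ½γBN_γ term uses γ' = 20.1 − 9.81 = 10.29 kN/m³.
Cohesion term c·N_c = 9 × 32.7 = 294.3 kPa; surcharge term q·N_q = 52.2 × 20.6 = 1075.3 kPa; self-weight term 0.5·γ·B·N_γ = 0.5 × 10.29 × 3 × 17.7 = 273.2 kPa.
q_ult = 294.3 + 1075.3 + 273.2 = 1642.8 kPa.
q_all = 1642.8 / 3 = 547.61 kPa.

q_all ≈ 550 kPa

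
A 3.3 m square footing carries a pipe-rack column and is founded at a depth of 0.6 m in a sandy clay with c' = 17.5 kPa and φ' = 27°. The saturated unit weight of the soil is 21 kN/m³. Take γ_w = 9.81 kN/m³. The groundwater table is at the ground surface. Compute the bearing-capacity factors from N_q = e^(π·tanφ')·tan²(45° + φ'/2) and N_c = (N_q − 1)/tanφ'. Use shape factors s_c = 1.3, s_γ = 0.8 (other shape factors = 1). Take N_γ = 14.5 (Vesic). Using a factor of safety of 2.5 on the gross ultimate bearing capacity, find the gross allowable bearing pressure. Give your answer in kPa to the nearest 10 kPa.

N_q = e^(π·tan27°)·tan²(58.5°) = 13.2; N_c = (N_q − 1)/tanφ' = 23.94.
γ' = 21 − 9.81 = 11.19 kN/m³ (submerged throughout). q = 11.19 × 0.6 = 6.714 kPa; the same γ' applies in the ½γBN_γ term.
c·N_c·s_c = 17.5 × 23.942 × 1.3 = 544.68 kPa
q·N_q = 6.714 × 13.199 = 88.619 kPa
0.5·γ·B·N_γ·s_γ = 0.5 × 11.19 × 3.3 × 14.5 × 0.8 = 214.18 kPa
q_ult = 544.68 + 88.619 + 214.18 = 847.48 kPa.
q_all = 847.48 / 2.5 = 338.99 kPa.

q_all ≈ 340 kPa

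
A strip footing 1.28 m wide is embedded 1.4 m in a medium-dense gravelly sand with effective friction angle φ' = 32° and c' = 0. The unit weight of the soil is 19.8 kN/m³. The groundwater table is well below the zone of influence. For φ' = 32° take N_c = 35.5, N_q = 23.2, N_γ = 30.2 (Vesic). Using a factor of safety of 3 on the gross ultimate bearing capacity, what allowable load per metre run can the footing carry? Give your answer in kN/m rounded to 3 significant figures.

≈ 438 kN/m

Overburden at base level: q = 19.8 × 1.4 = 27.72 kPa.
Surcharge term q·N_q = 27.72 × 23.2 = 643.1 kPa; self-weight term 0.5·γ·B·N_γ = 0.5 × 19.8 × 1.28 × 30.2 = 382.69 kPa.
q_ult = 643.1 + 382.69 = 1025.8 kPa.
Gross allowable pressure q_all = 1025.8 / 3 = 341.93 kPa.
Allowable wall load = q_all × B = 341.93 × 1.28 = 437.67 kN per metre run.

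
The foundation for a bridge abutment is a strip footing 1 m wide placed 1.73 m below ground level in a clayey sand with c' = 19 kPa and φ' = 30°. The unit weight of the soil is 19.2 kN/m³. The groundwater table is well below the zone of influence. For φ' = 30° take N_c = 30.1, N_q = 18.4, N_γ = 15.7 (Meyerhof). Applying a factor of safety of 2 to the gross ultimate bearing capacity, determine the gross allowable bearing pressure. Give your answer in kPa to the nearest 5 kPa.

q_all ≈ 665 kPa

Overburden at base level: q = 19.2 × 1.73 = 33.216 kPa.
Cohesion term c·N_c = 19 × 30.1 = 571.9 kPa; surcharge term q·N_q = 33.216 × 18.4 = 611.17 kPa; self-weight term 0.5·γ·B·N_γ = 0.5 × 19.2 × 1 × 15.7 = 150.72 kPa.
q_ult = 571.9 + 611.17 + 150.72 = 1333.8 kPa.
q_all = q_ult / FS = 1333.8 / 2 = 666.9 kPa.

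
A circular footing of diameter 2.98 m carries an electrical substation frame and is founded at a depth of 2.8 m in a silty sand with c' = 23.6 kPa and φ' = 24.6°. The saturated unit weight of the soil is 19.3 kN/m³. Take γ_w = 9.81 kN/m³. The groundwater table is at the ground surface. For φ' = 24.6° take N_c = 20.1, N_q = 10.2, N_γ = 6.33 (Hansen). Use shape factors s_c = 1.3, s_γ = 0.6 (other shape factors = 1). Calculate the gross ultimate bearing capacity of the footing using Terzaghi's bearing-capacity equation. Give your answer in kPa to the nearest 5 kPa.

γ' = 19.3 − 9.81 = 9.49 kN/m³ (submerged throughout). q = 9.49 × 2.8 = 26.572 kPa; the same γ' applies in the ½γBN_γ term.
c·N_c·s_c = 23.6 × 20.1 × 1.3 = 616.67 kPa
q·N_q = 26.572 × 10.2 = 271.03 kPa
0.5·γ·B·N_γ·s_γ = 0.5 × 9.49 × 2.98 × 6.33 × 0.6 = 53.704 kPa
q_ult = 616.67 + 271.03 + 53.704 = 941.41 kPa.

q_ult ≈ 940 kPa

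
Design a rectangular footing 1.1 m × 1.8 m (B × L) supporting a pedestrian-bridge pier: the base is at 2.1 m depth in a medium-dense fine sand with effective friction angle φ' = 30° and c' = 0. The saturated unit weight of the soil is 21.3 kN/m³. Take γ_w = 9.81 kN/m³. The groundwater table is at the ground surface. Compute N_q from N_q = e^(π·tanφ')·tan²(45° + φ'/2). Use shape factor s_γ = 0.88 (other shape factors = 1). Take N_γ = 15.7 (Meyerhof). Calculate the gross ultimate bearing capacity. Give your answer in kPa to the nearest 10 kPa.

q_ult ≈ 530 kPa

tan30° = 0.5774, so N_q = e^(π×0.5774)·tan²(60°) = 6.134 × 3.0 = 18.4.
With the water table at the surface the whole profile is submerged: γ' = 21.3 − 9.81 = 11.49 kN/m³, so q = γ'·D_f = 24.129 kPa; the same γ' applies in the ½γBN_γ term.
q_ult = q·N_q + 0.5·γ·B·N_γ·s_γ
     = 24.129 × 18.401 + 0.5 × 11.49 × 1.1 × 15.7 × 0.88
     = 444 + 87.31 = 531.31 kPa.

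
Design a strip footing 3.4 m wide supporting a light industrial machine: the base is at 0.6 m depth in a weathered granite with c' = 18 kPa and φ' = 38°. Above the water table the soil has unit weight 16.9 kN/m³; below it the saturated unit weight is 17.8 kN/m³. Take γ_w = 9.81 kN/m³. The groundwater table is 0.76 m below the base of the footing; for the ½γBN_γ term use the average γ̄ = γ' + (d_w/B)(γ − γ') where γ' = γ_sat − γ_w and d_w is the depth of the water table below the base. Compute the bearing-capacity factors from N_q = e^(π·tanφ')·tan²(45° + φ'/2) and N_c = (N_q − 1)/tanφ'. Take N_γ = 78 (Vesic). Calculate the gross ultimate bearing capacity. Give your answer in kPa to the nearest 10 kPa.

q_ult ≈ 2920 kPa

tan38° = 0.7813, so N_q = e^(π×0.7813)·tan²(64°) = 11.64 × 4.204 = 48.93.
N_c = (48.93 − 1)/tan38° = 61.35.
Effective surcharge at the founding depth q = γ·D_f = 16.9 × 0.6 = 10.14 kPa.
With d_w = 0.76 m < B, γ̄ = 7.99 + (0.76/3.4) × (16.9 − 7.99) = 9.9816 kN/m³.
q_ult = c·N_c + q·N_q + 0.5·γ·B·N_γ
     = 18 × 61.352 + 10.14 × 48.933 + 0.5 × 9.9816 × 3.4 × 78
     = 1104.3 + 496.18 + 1323.6 = 2924.1 kPa.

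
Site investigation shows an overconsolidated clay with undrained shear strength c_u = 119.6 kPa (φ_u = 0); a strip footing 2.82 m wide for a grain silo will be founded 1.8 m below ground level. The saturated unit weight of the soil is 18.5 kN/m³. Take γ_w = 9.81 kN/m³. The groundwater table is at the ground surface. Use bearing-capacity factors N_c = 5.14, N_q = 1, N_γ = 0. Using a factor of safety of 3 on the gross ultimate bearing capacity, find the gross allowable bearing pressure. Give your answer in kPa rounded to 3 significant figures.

Water table at ground surface, so effective unit weight γ' = 18.5 − 9.81 = 8.69 kN/m³ is used throughout; overburden q = 8.69 × 1.8 = 15.642 kPa.
Cohesion term c·N_c = 119.6 × 5.14 = 614.74 kPa; surcharge term q·N_q = 15.642 × 1 = 15.642 kPa.
q_ult = 614.74 + 15.642 = 630.39 kPa.
q_all = 630.39 / 3 = 210.13 kPa.

q_all ≈ 210 kPa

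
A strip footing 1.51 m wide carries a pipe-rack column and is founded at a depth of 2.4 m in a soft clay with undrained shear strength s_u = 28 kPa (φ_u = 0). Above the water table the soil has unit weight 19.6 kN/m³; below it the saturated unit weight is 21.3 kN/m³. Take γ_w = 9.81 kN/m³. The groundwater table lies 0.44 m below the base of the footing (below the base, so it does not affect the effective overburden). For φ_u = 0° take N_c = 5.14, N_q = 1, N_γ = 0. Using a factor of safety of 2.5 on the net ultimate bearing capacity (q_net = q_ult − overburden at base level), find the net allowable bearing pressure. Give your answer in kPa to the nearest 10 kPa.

q_all(net) ≈ 60 kPa

Overburden at base level: q = 19.6 × 2.4 = 47.04 kPa.
Cohesion term c·N_c = 28 × 5.14 = 143.92 kPa; surcharge term q·N_q = 47.04 × 1 = 47.04 kPa.
q_ult = 143.92 + 47.04 = 190.96 kPa.
q_net = 190.96 − 47.04 = 143.92 kPa.
q_all(net) = 143.92 / 2.5 = 57.568 kPa.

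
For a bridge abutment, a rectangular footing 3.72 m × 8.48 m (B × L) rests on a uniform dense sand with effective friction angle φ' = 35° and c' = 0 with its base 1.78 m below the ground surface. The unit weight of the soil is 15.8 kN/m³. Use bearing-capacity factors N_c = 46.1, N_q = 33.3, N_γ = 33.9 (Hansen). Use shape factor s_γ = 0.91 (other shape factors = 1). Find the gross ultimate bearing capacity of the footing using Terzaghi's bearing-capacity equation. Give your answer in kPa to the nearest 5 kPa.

q_ult ≈ 1845 kPa

Overburden at base level: q = 15.8 × 1.78 = 28.124 kPa.
Surcharge term q·N_q = 28.124 × 33.3 = 936.53 kPa; self-weight term 0.5·γ·B·N_γ·s_γ = 0.5 × 15.8 × 3.72 × 33.9 × 0.91 = 906.59 kPa.
q_ult = 936.53 + 906.59 = 1843.1 kPa.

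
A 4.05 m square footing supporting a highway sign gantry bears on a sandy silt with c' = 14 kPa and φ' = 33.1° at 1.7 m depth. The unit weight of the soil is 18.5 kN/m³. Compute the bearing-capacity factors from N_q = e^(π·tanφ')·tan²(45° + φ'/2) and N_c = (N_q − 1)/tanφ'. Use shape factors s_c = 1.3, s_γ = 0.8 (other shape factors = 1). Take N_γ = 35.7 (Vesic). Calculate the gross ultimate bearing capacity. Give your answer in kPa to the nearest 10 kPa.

q_ult ≈ 2610 kPa

tan33.1° = 0.6519, so N_q = e^(π×0.6519)·tan²(61.55°) = 7.752 × 3.406 = 26.41.
N_c = (26.41 − 1)/tan33.1° = 38.97.
Effective surcharge at the founding depth q = γ·D_f = 18.5 × 1.7 = 31.45 kPa.
q_ult = c·N_c·s_c + q·N_q + 0.5·γ·B·N_γ·s_γ
     = 14 × 38.973 × 1.3 + 31.45 × 26.406 + 0.5 × 18.5 × 4.05 × 35.7 × 0.8
     = 709.31 + 830.47 + 1069.9 = 2609.7 kPa.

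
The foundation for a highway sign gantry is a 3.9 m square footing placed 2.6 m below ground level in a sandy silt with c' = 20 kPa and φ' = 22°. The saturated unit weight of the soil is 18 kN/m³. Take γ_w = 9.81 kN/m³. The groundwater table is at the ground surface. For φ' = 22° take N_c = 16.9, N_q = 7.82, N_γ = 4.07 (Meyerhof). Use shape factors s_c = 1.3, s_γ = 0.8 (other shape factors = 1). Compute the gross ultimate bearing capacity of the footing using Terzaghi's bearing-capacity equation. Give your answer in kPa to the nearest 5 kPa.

q_ult ≈ 660 kPa

With the water table at the surface the whole profile is submerged: γ' = 18 − 9.81 = 8.19 kN/m³, so q = γ'·D_f = 21.294 kPa; the same γ' applies in the ½γBN_γ term.
q_ult = c·N_c·s_c + q·N_q + 0.5·γ·B·N_γ·s_γ
     = 20 × 16.9 × 1.3 + 21.294 × 7.82 + 0.5 × 8.19 × 3.9 × 4.07 × 0.8
     = 439.4 + 166.52 + 52 = 657.92 kPa.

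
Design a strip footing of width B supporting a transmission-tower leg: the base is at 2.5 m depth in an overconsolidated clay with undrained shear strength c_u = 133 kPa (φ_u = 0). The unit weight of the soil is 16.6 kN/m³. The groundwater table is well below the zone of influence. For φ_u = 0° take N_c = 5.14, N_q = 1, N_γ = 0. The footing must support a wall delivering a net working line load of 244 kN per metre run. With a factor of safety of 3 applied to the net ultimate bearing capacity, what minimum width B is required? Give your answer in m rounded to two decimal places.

B = 1.07 m

Overburden at base level: q = 16.6 × 2.5 = 41.5 kPa.
Cohesion term c·N_c = 133 × 5.14 = 683.62 kPa; surcharge term q·N_q = 41.5 × 1 = 41.5 kPa.
q_ult = 683.62 + 41.5 = 725.12 kPa.
For φ = 0 the ½γBN_γ term vanishes, so q_ult is independent of B. q_net = 725.12 − 41.5 = 683.62 kPa; q_all(net) = 683.62/3 = 227.87 kPa.
Required width B = w / q_all(net) = 244 / 227.87 = 1.071 m.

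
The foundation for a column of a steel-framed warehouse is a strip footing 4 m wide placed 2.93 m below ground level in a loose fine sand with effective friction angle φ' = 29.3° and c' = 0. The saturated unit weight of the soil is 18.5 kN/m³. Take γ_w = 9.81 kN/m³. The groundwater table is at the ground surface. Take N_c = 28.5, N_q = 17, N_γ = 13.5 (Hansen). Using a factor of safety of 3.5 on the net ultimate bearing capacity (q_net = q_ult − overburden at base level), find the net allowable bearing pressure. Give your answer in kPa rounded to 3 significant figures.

Water table at ground surface, so effective unit weight γ' = 18.5 − 9.81 = 8.69 kN/m³ is used throughout; overburden q = 8.69 × 2.93 = 25.462 kPa; the same γ' applies in the ½γBN_γ term.
Surcharge term q·N_q = 25.462 × 17 = 432.85 kPa; self-weight term 0.5·γ·B·N_γ = 0.5 × 8.69 × 4 × 13.5 = 234.63 kPa.
q_ult = 432.85 + 234.63 = 667.48 kPa.
q_net = 667.48 − 25.462 = 642.02 kPa.
q_all(net) = 642.02 / 3.5 = 183.43 kPa.

q_all(net) ≈ 183 kPa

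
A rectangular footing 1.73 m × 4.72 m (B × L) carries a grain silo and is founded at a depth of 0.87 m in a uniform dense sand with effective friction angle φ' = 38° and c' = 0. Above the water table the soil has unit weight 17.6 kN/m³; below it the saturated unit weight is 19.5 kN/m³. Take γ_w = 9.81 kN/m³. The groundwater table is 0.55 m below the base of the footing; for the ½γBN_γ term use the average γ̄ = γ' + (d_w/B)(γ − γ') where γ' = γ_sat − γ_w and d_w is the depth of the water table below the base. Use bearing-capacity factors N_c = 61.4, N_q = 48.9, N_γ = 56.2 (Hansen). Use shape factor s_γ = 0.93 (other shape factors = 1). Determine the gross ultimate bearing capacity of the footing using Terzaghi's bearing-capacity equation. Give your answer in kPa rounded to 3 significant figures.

Effective surcharge at the founding depth q = γ·D_f = 17.6 × 0.87 = 15.312 kPa.
With d_w = 0.55 m < B, γ̄ = 9.69 + (0.55/1.73) × (17.6 − 9.69) = 12.205 kN/m³.
q_ult = q·N_q + 0.5·γ·B·N_γ·s_γ
     = 15.312 × 48.9 + 0.5 × 12.205 × 1.73 × 56.2 × 0.93
     = 748.76 + 551.78 = 1300.5 kPa.

q_ult ≈ 1300 kPa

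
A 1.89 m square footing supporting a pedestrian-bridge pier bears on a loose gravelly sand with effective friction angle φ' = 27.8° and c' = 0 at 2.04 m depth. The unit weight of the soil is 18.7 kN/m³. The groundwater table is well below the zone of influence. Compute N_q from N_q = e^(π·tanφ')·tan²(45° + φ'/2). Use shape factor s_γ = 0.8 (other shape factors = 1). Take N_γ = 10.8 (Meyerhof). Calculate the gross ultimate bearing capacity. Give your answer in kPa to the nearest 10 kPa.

q_ult ≈ 700 kPa

tan27.8° = 0.5272, so N_q = e^(π×0.5272)·tan²(58.9°) = 5.24 × 2.748 = 14.4.
Overburden at base level: q = 18.7 × 2.04 = 38.148 kPa.
Surcharge term q·N_q = 38.148 × 14.4 = 549.35 kPa; self-weight term 0.5·γ·B·N_γ·s_γ = 0.5 × 18.7 × 1.89 × 10.8 × 0.8 = 152.68 kPa.
q_ult = 549.35 + 152.68 = 702.03 kPa.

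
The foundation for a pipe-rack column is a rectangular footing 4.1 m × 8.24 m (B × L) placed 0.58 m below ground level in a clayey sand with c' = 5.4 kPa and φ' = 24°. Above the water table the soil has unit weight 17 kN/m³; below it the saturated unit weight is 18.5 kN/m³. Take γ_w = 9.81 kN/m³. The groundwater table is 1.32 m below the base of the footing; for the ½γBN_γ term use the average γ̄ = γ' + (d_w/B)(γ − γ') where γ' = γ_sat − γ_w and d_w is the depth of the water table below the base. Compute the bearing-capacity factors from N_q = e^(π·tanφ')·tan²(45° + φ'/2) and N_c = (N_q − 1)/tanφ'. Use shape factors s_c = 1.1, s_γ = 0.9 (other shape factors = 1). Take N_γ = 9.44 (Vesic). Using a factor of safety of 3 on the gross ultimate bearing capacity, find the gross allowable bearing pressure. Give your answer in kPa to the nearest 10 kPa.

N_q = e^(π·tan24°)·tan²(57°) = 9.6; N_c = (N_q − 1)/tanφ' = 19.32.
Effective surcharge at the founding depth q = γ·D_f = 17 × 0.58 = 9.86 kPa.
With d_w = 1.32 m < B, γ̄ = 8.69 + (1.32/4.1) × (17 − 8.69) = 11.365 kN/m³.
q_ult = c·N_c·s_c + q·N_q + 0.5·γ·B·N_γ·s_γ
     = 5.4 × 19.324 × 1.1 + 9.86 × 9.6034 + 0.5 × 11.365 × 4.1 × 9.44 × 0.9
     = 114.78 + 94.689 + 197.95 = 407.42 kPa.
q_all = 407.42 / 3 = 135.81 kPa.

q_all ≈ 140 kPa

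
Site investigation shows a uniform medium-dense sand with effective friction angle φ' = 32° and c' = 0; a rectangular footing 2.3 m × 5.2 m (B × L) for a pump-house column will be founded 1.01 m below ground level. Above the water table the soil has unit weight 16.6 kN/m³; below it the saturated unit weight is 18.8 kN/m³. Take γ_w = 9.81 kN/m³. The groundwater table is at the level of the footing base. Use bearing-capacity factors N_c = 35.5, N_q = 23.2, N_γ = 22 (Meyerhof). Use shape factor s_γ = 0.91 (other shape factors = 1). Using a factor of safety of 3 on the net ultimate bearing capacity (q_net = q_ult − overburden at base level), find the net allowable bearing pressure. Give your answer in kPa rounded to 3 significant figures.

q_all(net) ≈ 193 kPa

Overburden at base level: q = 16.6 × 1.01 = 16.766 kPa.
Below the base the soil is submerged, so the ½γBN_γ term uses γ' = 18.8 − 9.81 = 8.99 kN/m³.
Surcharge term q·N_q = 16.766 × 23.2 = 388.97 kPa; self-weight term 0.5·γ·B·N_γ·s_γ = 0.5 × 8.99 × 2.3 × 22 × 0.91 = 206.98 kPa.
q_ult = 388.97 + 206.98 = 595.95 kPa.
q_net = 595.95 − 16.766 = 579.18 kPa.
q_all(net) = 579.18 / 3 = 193.06 kPa.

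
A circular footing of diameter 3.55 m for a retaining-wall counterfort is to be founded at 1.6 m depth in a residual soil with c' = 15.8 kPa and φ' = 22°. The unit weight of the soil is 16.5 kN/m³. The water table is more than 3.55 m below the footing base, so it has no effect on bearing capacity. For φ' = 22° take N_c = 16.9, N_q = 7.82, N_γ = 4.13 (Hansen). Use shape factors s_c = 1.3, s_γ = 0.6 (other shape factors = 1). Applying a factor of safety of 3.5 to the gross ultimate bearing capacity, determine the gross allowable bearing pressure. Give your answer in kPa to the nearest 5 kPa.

q_all ≈ 180 kPa

Effective surcharge at the founding depth q = γ·D_f = 16.5 × 1.6 = 26.4 kPa.
q_ult = c·N_c·s_c + q·N_q + 0.5·γ·B·N_γ·s_γ
     = 15.8 × 16.9 × 1.3 + 26.4 × 7.82 + 0.5 × 16.5 × 3.55 × 4.13 × 0.6
     = 347.13 + 206.45 + 72.574 = 626.15 kPa.
q_all = q_ult / FS = 626.15 / 3.5 = 178.9 kPa.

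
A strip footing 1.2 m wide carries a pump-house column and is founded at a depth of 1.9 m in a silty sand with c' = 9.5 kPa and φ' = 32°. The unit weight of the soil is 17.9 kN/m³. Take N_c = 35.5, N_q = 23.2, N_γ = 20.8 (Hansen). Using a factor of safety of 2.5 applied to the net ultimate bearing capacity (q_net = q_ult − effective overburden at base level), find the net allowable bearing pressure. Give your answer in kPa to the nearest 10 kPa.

q_all(net) ≈ 530 kPa

Overburden at base level: q = 17.9 × 1.9 = 34.01 kPa.
Cohesion term c·N_c = 9.5 × 35.5 = 337.25 kPa; surcharge term q·N_q = 34.01 × 23.2 = 789.03 kPa; self-weight term 0.5·γ·B·N_γ = 0.5 × 17.9 × 1.2 × 20.8 = 223.39 kPa.
q_ult = 337.25 + 789.03 + 223.39 = 1349.7 kPa.
Net ultimate: q_net = 1349.7 − 34.01 = 1315.7 kPa.
q_all(net) = 1315.7 / 2.5 = 526.27 kPa.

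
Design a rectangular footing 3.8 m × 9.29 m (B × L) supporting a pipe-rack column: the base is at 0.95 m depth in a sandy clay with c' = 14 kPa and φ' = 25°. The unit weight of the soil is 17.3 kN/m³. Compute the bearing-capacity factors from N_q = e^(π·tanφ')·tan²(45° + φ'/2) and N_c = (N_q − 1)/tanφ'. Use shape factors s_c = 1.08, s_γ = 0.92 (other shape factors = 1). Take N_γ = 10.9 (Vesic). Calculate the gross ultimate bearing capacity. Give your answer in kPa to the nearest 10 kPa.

tan25° = 0.4663, so N_q = e^(π×0.4663)·tan²(57.5°) = 4.327 × 2.464 = 10.66.
N_c = (10.66 − 1)/tan25° = 20.72.
q = γ·D_f = 17.3 × 0.95 = 16.435 kPa.
c·N_c·s_c = 14 × 20.721 × 1.08 = 313.29 kPa
q·N_q = 16.435 × 10.662 = 175.23 kPa
0.5·γ·B·N_γ·s_γ = 0.5 × 17.3 × 3.8 × 10.9 × 0.92 = 329.62 kPa
q_ult = 313.29 + 175.23 + 329.62 = 818.15 kPa.

q_ult ≈ 820 kPa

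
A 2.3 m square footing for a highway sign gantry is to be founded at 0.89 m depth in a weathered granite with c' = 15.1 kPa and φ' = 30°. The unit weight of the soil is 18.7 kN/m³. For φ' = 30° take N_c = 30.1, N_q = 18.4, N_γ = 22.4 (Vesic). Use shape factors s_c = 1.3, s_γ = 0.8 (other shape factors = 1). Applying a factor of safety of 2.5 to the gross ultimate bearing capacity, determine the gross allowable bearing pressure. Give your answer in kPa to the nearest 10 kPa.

Effective surcharge at the founding depth q = γ·D_f = 18.7 × 0.89 = 16.643 kPa.
q_ult = c·N_c·s_c + q·N_q + 0.5·γ·B·N_γ·s_γ
     = 15.1 × 30.1 × 1.3 + 16.643 × 18.4 + 0.5 × 18.7 × 2.3 × 22.4 × 0.8
     = 590.86 + 306.23 + 385.37 = 1282.5 kPa.
q_all = q_ult / FS = 1282.5 / 2.5 = 512.99 kPa.

q_all ≈ 510 kPa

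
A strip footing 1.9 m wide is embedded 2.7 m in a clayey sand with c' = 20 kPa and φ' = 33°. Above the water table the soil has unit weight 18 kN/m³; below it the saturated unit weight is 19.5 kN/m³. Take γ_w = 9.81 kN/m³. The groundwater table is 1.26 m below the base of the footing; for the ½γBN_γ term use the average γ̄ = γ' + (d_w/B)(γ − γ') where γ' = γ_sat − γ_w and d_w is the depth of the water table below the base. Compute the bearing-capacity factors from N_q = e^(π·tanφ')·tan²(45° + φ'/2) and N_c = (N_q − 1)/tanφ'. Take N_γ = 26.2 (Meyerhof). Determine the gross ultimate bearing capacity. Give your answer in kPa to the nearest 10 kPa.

q_ult ≈ 2420 kPa

tan33° = 0.6494, so N_q = e^(π×0.6494)·tan²(61.5°) = 7.692 × 3.392 = 26.09.
N_c = (26.09 − 1)/tan33° = 38.64.
Overburden at base level: q = 18 × 2.7 = 48.6 kPa.
The water table is 1.26 m below the base (< B = 1.9 m), so the ½γBN_γ term uses γ̄ = γ' + (d_w/B)(γ − γ') = 9.69 + (1.26/1.9)(18 − 9.69) = 15.201 kN/m³.
Cohesion term c·N_c = 20 × 38.638 = 772.77 kPa; surcharge term q·N_q = 48.6 × 26.092 = 1268.1 kPa; self-weight term 0.5·γ·B·N_γ = 0.5 × 15.201 × 1.9 × 26.2 = 378.35 kPa.
q_ult = 772.77 + 1268.1 + 378.35 = 2419.2 kPa.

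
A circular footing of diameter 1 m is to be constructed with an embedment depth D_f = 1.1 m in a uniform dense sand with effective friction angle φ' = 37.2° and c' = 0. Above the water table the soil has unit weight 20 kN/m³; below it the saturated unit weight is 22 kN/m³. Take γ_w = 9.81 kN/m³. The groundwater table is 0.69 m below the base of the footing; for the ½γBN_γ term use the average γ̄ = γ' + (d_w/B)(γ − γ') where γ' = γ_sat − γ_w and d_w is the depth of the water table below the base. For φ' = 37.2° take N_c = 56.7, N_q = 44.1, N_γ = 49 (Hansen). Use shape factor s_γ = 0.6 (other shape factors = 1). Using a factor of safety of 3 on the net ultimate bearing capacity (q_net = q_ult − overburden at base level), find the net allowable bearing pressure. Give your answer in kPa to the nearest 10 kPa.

q = γ·D_f = 20 × 1.1 = 22 kPa.
γ' = 12.19 kN/m³; averaging over the depth B below the base, γ̄ = γ' + (d_w/B)(γ − γ') = 17.579 kN/m³.
q·N_q = 22 × 44.1 = 970.2 kPa
0.5·γ·B·N_γ·s_γ = 0.5 × 17.579 × 1 × 49 × 0.6 = 258.41 kPa
q_ult = 970.2 + 258.41 = 1228.6 kPa.
q_net = 1228.6 − 22 = 1206.6 kPa.
q_all(net) = 1206.6 / 3 = 402.2 kPa.

q_all(net) ≈ 400 kPa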